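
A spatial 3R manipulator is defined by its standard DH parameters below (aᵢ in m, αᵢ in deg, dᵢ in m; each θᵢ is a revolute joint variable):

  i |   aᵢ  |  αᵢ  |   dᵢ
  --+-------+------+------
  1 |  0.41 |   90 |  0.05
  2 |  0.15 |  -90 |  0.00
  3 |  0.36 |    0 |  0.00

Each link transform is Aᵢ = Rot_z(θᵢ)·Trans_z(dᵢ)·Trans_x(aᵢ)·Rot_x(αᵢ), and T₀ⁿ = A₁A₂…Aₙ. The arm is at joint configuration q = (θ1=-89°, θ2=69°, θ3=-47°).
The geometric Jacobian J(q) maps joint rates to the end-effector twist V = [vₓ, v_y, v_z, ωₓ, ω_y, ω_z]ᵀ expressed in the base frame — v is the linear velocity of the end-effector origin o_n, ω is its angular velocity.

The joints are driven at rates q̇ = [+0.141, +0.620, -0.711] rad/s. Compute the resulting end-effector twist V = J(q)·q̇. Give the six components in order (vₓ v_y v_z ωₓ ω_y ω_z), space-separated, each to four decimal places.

o_n = [-0.2536, -0.5563, 0.4192]
J₁: ẑ×o_n = [0.5563, -0.2536, 0.0000], ω = ẑ
J2: z=[-0.9998, -0.0175, 0.0000] o=[0.0072, -0.4099, 0.0500] → [-0.0064, 0.3692, 0.1417, -0.9998, -0.0175, 0.0000]
J3: z=[-0.0163, 0.9334, 0.3584] o=[0.0081, -0.4637, 0.1900] → [0.2471, -0.0901, 0.2458, -0.0163, 0.9334, 0.3584]
V = J·q̇ = [-0.1013, 0.2572, -0.0869, -0.6083, -0.6745, -0.1138]

-0.1013 0.2572 -0.0869 -0.6083 -0.6745 -0.1138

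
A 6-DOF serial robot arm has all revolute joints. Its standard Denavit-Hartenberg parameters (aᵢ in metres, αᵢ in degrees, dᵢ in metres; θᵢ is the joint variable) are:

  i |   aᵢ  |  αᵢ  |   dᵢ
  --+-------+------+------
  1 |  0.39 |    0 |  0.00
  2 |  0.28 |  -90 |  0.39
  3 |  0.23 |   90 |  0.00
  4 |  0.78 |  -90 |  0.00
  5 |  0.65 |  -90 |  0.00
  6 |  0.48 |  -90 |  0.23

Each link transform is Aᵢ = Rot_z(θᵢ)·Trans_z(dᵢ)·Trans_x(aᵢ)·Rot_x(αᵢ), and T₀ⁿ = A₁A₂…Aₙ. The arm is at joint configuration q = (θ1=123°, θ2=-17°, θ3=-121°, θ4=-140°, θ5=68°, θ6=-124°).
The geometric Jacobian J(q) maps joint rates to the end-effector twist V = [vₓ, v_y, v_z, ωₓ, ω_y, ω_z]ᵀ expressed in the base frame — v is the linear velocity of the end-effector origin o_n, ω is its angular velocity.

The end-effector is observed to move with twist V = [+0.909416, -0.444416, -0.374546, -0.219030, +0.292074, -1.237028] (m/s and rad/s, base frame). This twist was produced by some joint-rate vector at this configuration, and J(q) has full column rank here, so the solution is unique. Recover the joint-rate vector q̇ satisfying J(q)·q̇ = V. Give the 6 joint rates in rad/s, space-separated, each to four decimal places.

-0.3230 -0.7700 0.1500 -0.3160 -0.1770 -0.2610

o_n = [0.3298, 1.1972, 0.5670]
J₁: ẑ×o_n = [-1.1972, 0.3298, 0.0000], ω = ẑ
J2: z=[0.0000, 0.0000, 1.0000] o=[-0.2124, 0.3271, 0.0000] → [-0.8701, 0.5422, 0.0000, 0.0000, 0.0000, 1.0000]
J3: z=[-0.9613, -0.2756, 0.0000] o=[-0.2896, 0.5962, 0.3900] → [-0.0488, 0.1701, -0.4069, -0.9613, -0.2756, 0.0000]
J4: z=[0.2363, -0.8240, -0.5150] o=[-0.2569, 0.4824, 0.5871] → [0.3848, -0.2974, 0.6523, 0.2363, -0.8240, -0.5150]
J5: z=[0.8276, -0.1071, 0.5510] o=[0.1402, 0.9164, 0.0750] → [-0.2074, -0.3027, 0.2527, 0.8276, -0.1071, 0.5510]
J6: z=[-0.5606, -0.2073, 0.8018] o=[0.1218, 1.5484, 0.2255] → [0.2109, 0.3582, 0.2400, -0.5606, -0.2073, 0.8018]
q̇ = J⁺·V = [-0.3230, -0.7700, 0.1500, -0.3160, -0.1770, -0.2610]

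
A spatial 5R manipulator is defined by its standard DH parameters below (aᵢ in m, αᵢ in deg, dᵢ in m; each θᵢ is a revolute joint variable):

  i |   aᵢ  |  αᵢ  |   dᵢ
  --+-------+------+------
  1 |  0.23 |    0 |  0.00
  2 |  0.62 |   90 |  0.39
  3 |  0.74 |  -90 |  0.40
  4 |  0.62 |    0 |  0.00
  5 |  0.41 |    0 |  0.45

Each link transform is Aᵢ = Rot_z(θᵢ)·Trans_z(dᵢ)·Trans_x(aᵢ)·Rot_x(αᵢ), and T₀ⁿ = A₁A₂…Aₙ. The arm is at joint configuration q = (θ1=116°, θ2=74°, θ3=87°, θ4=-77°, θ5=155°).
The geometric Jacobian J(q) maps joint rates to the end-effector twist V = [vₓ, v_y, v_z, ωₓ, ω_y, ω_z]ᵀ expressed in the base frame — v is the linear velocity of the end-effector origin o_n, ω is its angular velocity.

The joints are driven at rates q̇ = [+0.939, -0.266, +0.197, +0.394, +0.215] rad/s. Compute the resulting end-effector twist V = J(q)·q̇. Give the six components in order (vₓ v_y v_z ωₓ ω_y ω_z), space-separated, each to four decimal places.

-0.3576 -0.3831 -0.0848 0.5647 0.2996 0.7049

o_n = [-0.4233, 0.7622, 1.3769]
J₁: ẑ×o_n = [-0.7622, -0.4233, 0.0000], ω = ẑ
J2: z=[0.0000, 0.0000, 1.0000] o=[-0.1008, 0.2067, 0.0000] → [-0.5555, -0.3225, 0.0000, 0.0000, 0.0000, 1.0000]
J3: z=[-0.1736, 0.9848, 0.0000] o=[-0.7114, 0.0991, 0.3900] → [0.9719, 0.1714, -0.3989, -0.1736, 0.9848, 0.0000]
J4: z=[0.9835, 0.1734, 0.0523] o=[-0.8190, 0.4863, 1.1290] → [0.0286, -0.2231, 0.2028, 0.9835, 0.1734, 0.0523]
J5: z=[0.9835, 0.1734, 0.0523] o=[-0.9311, 1.0799, 1.2683] → [0.0355, -0.0803, -0.4005, 0.9835, 0.1734, 0.0523]
V = J·q̇ = [-0.3576, -0.3831, -0.0848, 0.5647, 0.2996, 0.7049]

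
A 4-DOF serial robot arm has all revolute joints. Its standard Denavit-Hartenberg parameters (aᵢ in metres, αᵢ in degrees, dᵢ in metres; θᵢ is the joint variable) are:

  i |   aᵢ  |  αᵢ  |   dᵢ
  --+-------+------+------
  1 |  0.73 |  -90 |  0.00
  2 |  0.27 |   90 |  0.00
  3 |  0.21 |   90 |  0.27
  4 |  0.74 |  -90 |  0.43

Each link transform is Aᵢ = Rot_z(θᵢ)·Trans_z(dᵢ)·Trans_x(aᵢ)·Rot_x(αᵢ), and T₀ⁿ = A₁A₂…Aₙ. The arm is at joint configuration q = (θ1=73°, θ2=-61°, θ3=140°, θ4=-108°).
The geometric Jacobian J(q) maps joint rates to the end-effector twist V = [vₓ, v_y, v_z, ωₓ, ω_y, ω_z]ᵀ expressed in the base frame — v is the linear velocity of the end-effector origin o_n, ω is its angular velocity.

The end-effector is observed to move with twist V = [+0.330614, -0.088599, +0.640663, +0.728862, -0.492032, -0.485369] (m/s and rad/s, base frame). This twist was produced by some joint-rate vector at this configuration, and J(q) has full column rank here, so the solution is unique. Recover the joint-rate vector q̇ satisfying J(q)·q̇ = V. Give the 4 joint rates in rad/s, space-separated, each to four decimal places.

o_n = [0.1003, 1.4137, 0.2801]
J₁: ẑ×o_n = [-1.4137, 0.1003, 0.0000], ω = ẑ
J2: z=[-0.9563, 0.2924, 0.0000] o=[0.2134, 0.6981, 0.0000] → [0.0819, 0.2679, -0.6512, -0.9563, 0.2924, 0.0000]
J3: z=[-0.2557, -0.8364, 0.4848] o=[0.2517, 0.8233, 0.2361] → [-0.3230, -0.0622, -0.2776, -0.2557, -0.8364, 0.4848]
J4: z=[-0.6415, 0.5220, 0.5622] o=[0.0308, 0.5623, 0.2263] → [-0.4506, 0.0736, -0.5824, -0.6415, 0.5220, 0.5622]
q̇ = J⁺·V = [0.0760, -0.1070, -0.0470, -0.9580]

0.0760 -0.1070 -0.0470 -0.9580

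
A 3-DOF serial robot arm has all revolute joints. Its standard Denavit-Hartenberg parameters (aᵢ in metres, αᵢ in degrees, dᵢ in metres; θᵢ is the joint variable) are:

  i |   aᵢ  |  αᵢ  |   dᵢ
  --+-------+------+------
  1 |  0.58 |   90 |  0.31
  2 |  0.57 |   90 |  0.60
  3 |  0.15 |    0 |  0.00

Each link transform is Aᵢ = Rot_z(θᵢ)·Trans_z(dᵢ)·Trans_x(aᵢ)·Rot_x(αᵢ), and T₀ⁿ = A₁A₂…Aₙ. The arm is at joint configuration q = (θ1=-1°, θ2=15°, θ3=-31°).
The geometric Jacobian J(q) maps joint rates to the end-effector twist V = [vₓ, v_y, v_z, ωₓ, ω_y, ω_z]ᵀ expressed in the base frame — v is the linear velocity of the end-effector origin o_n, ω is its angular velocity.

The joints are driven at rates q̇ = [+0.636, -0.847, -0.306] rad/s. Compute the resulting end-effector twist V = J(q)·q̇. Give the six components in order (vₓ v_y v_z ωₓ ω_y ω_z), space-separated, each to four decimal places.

o_n = [1.2455, -0.5446, 0.4908]
J₁: ẑ×o_n = [0.5446, 1.2455, -0.0000], ω = ẑ
J2: z=[-0.0175, -0.9998, 0.0000] o=[0.5799, -0.0101, 0.3100] → [-0.1808, 0.0032, 0.6748, -0.0175, -0.9998, 0.0000]
J3: z=[0.2588, -0.0045, -0.9659] o=[1.1199, -0.6196, 0.4575] → [0.0724, -0.1299, 0.0200, 0.2588, -0.0045, -0.9659]
V = J·q̇ = [0.4773, 0.8292, -0.5777, -0.0644, 0.8483, 0.9316]

0.4773 0.8292 -0.5777 -0.0644 0.8483 0.9316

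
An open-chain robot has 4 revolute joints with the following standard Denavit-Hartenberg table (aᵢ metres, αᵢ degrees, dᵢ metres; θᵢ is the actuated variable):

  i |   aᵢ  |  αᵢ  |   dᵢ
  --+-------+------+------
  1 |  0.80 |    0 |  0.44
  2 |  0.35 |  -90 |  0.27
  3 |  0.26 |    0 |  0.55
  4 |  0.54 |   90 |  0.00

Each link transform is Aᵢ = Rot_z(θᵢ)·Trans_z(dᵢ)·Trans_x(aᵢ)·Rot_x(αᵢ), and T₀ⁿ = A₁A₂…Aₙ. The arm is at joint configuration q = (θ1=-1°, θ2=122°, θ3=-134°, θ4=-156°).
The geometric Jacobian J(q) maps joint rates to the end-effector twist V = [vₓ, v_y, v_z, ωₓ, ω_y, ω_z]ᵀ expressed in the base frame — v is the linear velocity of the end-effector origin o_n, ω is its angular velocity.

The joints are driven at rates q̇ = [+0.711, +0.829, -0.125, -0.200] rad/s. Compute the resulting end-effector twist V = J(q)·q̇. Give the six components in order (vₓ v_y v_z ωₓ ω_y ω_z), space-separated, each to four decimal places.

-0.0941 -0.3168 0.0374 0.2786 0.1674 1.5400

o_n = [0.1461, 0.0063, 0.3896]
J₁: ẑ×o_n = [-0.0063, 0.1461, 0.0000], ω = ẑ
J2: z=[0.0000, 0.0000, 1.0000] o=[0.7999, -0.0140, 0.4400] → [-0.0202, -0.6538, 0.0000, 0.0000, 0.0000, 1.0000]
J3: z=[-0.8572, -0.5150, 0.0000] o=[0.6196, 0.2860, 0.7100] → [0.1650, -0.2746, -0.0041, -0.8572, -0.5150, 0.0000]
J4: z=[-0.8572, -0.5150, 0.0000] o=[0.2412, -0.1520, 0.8970] → [0.2613, -0.4350, -0.1847, -0.8572, -0.5150, 0.0000]
V = J·q̇ = [-0.0941, -0.3168, 0.0374, 0.2786, 0.1674, 1.5400]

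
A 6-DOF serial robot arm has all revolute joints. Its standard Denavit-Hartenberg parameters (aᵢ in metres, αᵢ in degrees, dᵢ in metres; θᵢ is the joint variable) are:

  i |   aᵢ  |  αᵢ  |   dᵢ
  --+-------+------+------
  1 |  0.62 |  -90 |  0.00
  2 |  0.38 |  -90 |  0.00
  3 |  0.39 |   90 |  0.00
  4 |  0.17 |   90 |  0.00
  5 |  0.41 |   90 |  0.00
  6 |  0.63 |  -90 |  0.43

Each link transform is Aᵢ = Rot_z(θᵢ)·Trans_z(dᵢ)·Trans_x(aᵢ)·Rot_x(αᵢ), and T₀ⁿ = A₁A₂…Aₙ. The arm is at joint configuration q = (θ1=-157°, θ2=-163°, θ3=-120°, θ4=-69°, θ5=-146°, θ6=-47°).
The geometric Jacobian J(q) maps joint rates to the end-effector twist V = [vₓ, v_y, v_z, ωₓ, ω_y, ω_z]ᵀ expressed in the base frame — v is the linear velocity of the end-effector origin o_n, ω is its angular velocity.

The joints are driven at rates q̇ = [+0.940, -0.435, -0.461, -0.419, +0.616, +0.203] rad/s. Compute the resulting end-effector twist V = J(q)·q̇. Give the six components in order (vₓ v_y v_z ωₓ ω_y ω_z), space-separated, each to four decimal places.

o_n = [-0.4205, -0.7530, 0.9023]
J₁: ẑ×o_n = [0.7530, -0.4205, 0.0000], ω = ẑ
J2: z=[0.3907, -0.9205, 0.0000] o=[-0.5707, -0.2423, 0.0000] → [-0.8305, -0.3525, -0.0613, 0.3907, -0.9205, 0.0000]
J3: z=[-0.2691, -0.1142, 0.9563] o=[-0.2362, -0.1003, 0.1111] → [0.5339, 0.0367, 0.1546, -0.2691, -0.1142, 0.9563]
J4: z=[-0.9577, 0.1367, -0.2532] o=[-0.2759, -0.4840, 0.0541] → [0.0478, 0.8489, 0.2774, -0.9577, 0.1367, -0.2532]
J5: z=[0.1914, 0.9596, -0.2062] o=[-0.2394, -0.5258, -0.1066] → [0.9212, -0.1558, 0.1303, 0.1914, 0.9596, -0.2062]
J6: z=[-0.9141, 0.2508, 0.3186] o=[-0.0928, -0.4736, 0.2727] → [0.2470, 0.4711, 0.3377, -0.9141, 0.2508, 0.3186]
V = J·q̇ = [1.4206, -0.6149, -0.0120, 0.2878, 1.0379, 0.5429]

1.4206 -0.6149 -0.0120 0.2878 1.0379 0.5429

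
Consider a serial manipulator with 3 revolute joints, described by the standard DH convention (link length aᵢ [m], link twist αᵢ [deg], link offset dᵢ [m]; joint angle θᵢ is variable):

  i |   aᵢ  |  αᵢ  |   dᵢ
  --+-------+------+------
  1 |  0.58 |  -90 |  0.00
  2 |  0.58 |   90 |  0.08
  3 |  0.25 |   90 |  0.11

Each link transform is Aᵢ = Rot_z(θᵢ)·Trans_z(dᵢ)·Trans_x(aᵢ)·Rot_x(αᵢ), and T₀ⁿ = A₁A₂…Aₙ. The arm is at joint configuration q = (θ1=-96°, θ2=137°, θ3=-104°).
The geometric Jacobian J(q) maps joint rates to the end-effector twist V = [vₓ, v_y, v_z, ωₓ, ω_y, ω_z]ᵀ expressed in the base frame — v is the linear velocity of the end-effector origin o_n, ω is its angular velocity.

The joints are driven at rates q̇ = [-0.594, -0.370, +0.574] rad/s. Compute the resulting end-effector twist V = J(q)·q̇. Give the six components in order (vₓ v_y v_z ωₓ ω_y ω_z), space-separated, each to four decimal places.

o_n = [-0.1904, -0.2566, -0.4348]
J₁: ẑ×o_n = [0.2566, -0.1904, 0.0000], ω = ẑ
J2: z=[0.9945, -0.1045, 0.0000] o=[-0.0606, -0.5768, 0.0000] → [0.0454, 0.4324, 0.3049, 0.9945, -0.1045, 0.0000]
J3: z=[-0.0713, -0.6783, -0.7314] o=[0.0633, -0.1633, -0.3956] → [-0.0416, 0.1828, -0.1654, -0.0713, -0.6783, -0.7314]
V = J·q̇ = [-0.1931, 0.0580, -0.2078, -0.4089, -0.3506, -1.0138]

-0.1931 0.0580 -0.2078 -0.4089 -0.3506 -1.0138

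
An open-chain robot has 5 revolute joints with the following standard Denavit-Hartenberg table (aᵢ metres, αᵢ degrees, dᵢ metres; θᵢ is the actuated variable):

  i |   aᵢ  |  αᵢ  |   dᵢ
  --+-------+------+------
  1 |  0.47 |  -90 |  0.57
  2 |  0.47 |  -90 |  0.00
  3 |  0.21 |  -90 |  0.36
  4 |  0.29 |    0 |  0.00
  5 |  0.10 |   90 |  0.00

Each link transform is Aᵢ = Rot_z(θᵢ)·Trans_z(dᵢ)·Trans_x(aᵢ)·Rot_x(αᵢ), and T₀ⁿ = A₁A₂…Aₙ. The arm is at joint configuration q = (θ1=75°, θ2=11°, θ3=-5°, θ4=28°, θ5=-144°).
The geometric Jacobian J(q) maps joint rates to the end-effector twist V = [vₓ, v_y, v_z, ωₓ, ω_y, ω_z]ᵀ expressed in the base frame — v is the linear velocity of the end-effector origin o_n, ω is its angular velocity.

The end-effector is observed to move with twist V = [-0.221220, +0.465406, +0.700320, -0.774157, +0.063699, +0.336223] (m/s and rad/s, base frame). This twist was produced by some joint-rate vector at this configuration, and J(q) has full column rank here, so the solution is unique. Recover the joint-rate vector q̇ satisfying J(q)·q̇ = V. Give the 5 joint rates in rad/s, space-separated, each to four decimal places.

0.2420 -0.9990 -0.0660 -0.7940 -0.9760

o_n = [0.2969, 1.2501, 0.0921]
J₁: ẑ×o_n = [-1.2501, 0.2969, 0.0000], ω = ẑ
J2: z=[-0.9659, 0.2588, 0.0000] o=[0.1216, 0.4540, 0.5700] → [-0.1237, -0.4616, -0.8144, -0.9659, 0.2588, 0.0000]
J3: z=[-0.0494, -0.1843, -0.9816] o=[0.2411, 0.8996, 0.4803] → [0.4156, -0.0740, -0.0070, -0.0494, -0.1843, -0.9816]
J4: z=[0.9844, -0.1752, -0.0166] o=[0.2587, 1.0364, 0.0870] → [0.0027, -0.0056, 0.2171, 0.9844, -0.1752, -0.0166]
J5: z=[0.9844, -0.1752, -0.0166] o=[0.3087, 1.3091, 0.1720] → [0.0130, 0.0788, -0.0601, 0.9844, -0.1752, -0.0166]
q̇ = J⁺·V = [0.2420, -0.9990, -0.0660, -0.7940, -0.9760]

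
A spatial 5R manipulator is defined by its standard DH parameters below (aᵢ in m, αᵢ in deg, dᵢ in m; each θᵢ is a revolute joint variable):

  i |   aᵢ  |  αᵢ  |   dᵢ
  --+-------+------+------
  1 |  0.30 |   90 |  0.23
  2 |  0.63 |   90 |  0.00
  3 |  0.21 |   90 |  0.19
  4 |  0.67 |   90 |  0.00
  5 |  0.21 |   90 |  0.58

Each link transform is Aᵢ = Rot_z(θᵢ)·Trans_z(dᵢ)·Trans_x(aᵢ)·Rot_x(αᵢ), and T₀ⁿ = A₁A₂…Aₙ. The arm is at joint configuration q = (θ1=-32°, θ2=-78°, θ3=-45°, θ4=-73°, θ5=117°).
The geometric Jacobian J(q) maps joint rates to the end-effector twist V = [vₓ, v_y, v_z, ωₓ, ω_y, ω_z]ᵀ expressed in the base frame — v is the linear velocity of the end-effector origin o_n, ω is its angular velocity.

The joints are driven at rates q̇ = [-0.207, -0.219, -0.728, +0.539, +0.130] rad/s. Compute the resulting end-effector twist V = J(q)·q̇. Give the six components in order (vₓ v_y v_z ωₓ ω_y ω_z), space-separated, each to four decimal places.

o_n = [0.7630, -0.4680, -0.0246]
J₁: ẑ×o_n = [0.4680, 0.7630, -0.0000], ω = ẑ
J2: z=[-0.5299, -0.8480, 0.0000] o=[0.2544, -0.1590, 0.2300] → [0.2159, -0.1349, 0.5951, -0.5299, -0.8480, 0.0000]
J3: z=[-0.8295, 0.5183, -0.2079] o=[0.3655, -0.2284, -0.3862] → [0.1376, 0.2173, -0.0072, -0.8295, 0.5183, -0.2079]
J4: z=[0.2500, 0.6776, 0.6917] o=[0.3128, -0.0203, -0.5710] → [0.6798, 0.1748, -0.4170, 0.2500, 0.6776, 0.6917]
J5: z=[-0.2350, -0.6505, 0.7222] o=[0.9421, -0.2502, -0.5733] → [-0.1996, -0.0004, -0.0653, -0.2350, -0.6505, 0.7222]
V = J·q̇ = [0.0961, -0.1924, -0.3583, 0.8242, 0.0890, 0.4111]

0.0961 -0.1924 -0.3583 0.8242 0.0890 0.4111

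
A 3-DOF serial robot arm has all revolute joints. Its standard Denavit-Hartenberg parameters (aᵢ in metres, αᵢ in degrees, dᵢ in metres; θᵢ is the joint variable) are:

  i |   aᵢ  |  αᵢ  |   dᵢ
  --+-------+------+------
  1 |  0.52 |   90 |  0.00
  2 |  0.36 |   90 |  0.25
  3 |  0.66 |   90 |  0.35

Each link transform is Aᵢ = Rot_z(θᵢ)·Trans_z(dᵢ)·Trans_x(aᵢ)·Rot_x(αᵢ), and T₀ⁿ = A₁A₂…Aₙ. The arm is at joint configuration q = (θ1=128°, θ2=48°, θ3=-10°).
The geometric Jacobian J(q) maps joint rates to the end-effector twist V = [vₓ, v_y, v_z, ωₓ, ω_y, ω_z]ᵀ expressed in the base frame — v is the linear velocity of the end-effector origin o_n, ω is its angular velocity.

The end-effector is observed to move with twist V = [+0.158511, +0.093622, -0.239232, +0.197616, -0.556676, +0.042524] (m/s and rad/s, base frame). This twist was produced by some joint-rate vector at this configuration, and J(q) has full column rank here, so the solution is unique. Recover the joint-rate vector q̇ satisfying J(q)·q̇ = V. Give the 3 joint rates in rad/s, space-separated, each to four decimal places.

-0.4620 -0.1870 -0.7540

o_n = [-0.7897, 1.2306, 0.5164]
J₁: ẑ×o_n = [-1.2306, -0.7897, 0.0000], ω = ẑ
J2: z=[0.7880, 0.6157, 0.0000] o=[-0.3201, 0.4098, 0.0000] → [0.3179, -0.4069, 0.9359, 0.7880, 0.6157, 0.0000]
J3: z=[-0.4575, 0.5856, -0.6691] o=[-0.2714, 0.7535, 0.2675] → [0.4650, 0.4606, 0.0852, -0.4575, 0.5856, -0.6691]
q̇ = J⁺·V = [-0.4620, -0.1870, -0.7540]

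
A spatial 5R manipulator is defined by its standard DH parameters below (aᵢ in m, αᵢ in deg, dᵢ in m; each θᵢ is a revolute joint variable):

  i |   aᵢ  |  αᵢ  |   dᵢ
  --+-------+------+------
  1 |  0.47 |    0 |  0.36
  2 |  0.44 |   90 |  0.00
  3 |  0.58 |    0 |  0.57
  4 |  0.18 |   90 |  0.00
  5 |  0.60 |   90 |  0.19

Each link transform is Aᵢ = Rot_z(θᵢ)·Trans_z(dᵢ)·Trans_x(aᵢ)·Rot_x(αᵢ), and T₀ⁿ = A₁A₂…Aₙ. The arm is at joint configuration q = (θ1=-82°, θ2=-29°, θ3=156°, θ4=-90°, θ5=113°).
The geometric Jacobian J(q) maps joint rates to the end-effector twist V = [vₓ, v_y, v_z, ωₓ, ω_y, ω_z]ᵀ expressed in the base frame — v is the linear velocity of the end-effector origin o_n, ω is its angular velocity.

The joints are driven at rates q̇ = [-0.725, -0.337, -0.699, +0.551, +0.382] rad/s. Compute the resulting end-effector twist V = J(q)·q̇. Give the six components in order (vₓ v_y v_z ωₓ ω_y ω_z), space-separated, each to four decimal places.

o_n = [-1.0044, -0.1207, 0.4689]
J₁: ẑ×o_n = [0.1207, -1.0044, 0.0000], ω = ẑ
J2: z=[0.0000, 0.0000, 1.0000] o=[0.0654, -0.4654, 0.3600] → [-0.3447, -1.0698, 0.0000, 0.0000, 0.0000, 1.0000]
J3: z=[-0.9336, 0.3584, 0.0000] o=[-0.0923, -0.8762, 0.3600] → [0.0390, 0.1017, -0.3784, -0.9336, 0.3584, 0.0000]
J4: z=[-0.9336, 0.3584, 0.0000] o=[-0.4345, -0.1773, 0.5959] → [-0.0455, -0.1186, 0.1514, -0.9336, 0.3584, 0.0000]
J5: z=[-0.3274, -0.8529, -0.4067] o=[-0.4608, -0.2456, 0.7603] → [0.2994, 0.1257, -0.5046, -0.3274, -0.8529, -0.4067]
V = J·q̇ = [0.0907, 1.0004, 0.1552, 0.0131, -0.3788, -1.2174]

0.0907 1.0004 0.1552 0.0131 -0.3788 -1.2174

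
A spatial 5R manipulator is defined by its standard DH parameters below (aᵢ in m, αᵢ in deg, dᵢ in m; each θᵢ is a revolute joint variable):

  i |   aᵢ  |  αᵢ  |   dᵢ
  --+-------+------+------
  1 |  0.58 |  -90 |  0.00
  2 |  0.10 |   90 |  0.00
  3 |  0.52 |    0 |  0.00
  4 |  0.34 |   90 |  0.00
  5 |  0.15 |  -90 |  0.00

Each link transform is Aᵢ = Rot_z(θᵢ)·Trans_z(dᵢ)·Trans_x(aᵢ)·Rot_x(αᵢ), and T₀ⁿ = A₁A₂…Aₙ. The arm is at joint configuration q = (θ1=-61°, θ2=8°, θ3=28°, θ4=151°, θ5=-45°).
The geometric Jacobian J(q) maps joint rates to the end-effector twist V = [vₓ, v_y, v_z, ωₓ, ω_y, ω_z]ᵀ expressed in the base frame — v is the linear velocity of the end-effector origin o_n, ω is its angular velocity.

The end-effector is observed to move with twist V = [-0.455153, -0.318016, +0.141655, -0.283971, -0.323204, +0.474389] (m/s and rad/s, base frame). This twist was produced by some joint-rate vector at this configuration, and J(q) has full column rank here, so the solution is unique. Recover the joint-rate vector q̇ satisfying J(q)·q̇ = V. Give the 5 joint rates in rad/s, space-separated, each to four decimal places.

o_n = [0.5487, -0.4702, -0.1208]
J₁: ẑ×o_n = [0.4702, 0.5487, -0.0000], ω = ẑ
J2: z=[0.8746, 0.4848, 0.0000] o=[0.2812, -0.5073, 0.0000] → [-0.0586, 0.1056, -0.0973, 0.8746, 0.4848, 0.0000]
J3: z=[0.0675, -0.1217, 0.9903] o=[0.3292, -0.5939, -0.0139] → [-0.1095, 0.2245, 0.0351, 0.0675, -0.1217, 0.9903]
J4: z=[0.0675, -0.1217, 0.9903] o=[0.7631, -0.8732, -0.0778] → [-0.3938, -0.2095, 0.0011, 0.0675, -0.1217, 0.9903]
J5: z=[0.8829, 0.4696, -0.0024] o=[0.6051, -0.5759, -0.0305] → [-0.0421, 0.0798, 0.1198, 0.8829, 0.4696, -0.0024]
q̇ = J⁺·V = [-0.5090, -0.7910, 0.5120, 0.4820, 0.3860]

-0.5090 -0.7910 0.5120 0.4820 0.3860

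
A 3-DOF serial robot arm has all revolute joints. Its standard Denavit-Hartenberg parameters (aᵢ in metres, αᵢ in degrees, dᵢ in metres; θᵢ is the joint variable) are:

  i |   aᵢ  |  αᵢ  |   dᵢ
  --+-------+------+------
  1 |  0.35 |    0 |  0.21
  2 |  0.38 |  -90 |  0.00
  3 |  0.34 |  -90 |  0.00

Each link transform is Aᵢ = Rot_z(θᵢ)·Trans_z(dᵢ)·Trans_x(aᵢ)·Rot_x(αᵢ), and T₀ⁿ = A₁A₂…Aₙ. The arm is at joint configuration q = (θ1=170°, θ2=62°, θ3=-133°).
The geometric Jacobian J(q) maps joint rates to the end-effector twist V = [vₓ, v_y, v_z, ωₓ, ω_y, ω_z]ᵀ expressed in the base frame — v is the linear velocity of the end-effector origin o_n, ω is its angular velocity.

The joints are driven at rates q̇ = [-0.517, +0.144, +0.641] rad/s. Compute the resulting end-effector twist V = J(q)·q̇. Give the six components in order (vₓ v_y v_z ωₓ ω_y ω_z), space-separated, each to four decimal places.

-0.1102 0.0866 0.1486 0.5051 -0.3946 -0.3730

o_n = [-0.4359, -0.0559, 0.4587]
J₁: ẑ×o_n = [0.0559, -0.4359, 0.0000], ω = ẑ
J2: z=[0.0000, 0.0000, 1.0000] o=[-0.3447, 0.0608, 0.2100] → [0.1167, -0.0912, 0.0000, 0.0000, 0.0000, 1.0000]
J3: z=[0.7880, -0.6157, 0.0000] o=[-0.5786, -0.2387, 0.2100] → [-0.1531, -0.1959, 0.2319, 0.7880, -0.6157, 0.0000]
V = J·q̇ = [-0.1102, 0.0866, 0.1486, 0.5051, -0.3946, -0.3730]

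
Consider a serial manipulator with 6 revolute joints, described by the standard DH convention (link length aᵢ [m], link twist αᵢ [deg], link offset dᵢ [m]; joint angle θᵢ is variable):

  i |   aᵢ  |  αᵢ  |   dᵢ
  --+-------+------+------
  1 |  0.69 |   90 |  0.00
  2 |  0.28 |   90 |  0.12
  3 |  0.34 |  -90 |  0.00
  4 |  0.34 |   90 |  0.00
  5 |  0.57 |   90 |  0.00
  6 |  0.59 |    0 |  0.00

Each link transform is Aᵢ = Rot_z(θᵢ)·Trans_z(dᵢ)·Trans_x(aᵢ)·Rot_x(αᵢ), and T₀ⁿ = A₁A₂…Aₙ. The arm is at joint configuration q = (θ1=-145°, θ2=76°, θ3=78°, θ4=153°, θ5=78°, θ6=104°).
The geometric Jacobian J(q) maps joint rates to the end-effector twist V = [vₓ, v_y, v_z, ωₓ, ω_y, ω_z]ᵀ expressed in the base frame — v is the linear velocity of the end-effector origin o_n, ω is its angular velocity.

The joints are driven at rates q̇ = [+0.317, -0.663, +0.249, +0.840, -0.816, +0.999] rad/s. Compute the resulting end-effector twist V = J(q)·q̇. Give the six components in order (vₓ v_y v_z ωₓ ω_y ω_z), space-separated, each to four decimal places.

0.2717 -1.0957 0.7904 0.7517 -1.6046 -0.6623

o_n = [-0.2294, 0.3520, 0.0895]
J₁: ẑ×o_n = [-0.3520, -0.2294, 0.0000], ω = ẑ
J2: z=[-0.5736, 0.8192, 0.0000] o=[-0.5652, -0.3958, 0.0000] → [0.0733, 0.0513, -0.7040, -0.5736, 0.8192, 0.0000]
J3: z=[-0.7948, -0.5565, -0.2419] o=[-0.6895, -0.3363, 0.2717] → [0.2679, -0.2562, -0.2910, -0.7948, -0.5565, -0.2419]
J4: z=[0.0746, 0.3060, -0.9491] o=[-0.8943, -0.0737, 0.3403] → [0.3273, -0.6124, -0.1717, 0.0746, 0.3060, -0.9491]
J5: z=[0.4348, 0.8465, 0.3071] o=[-0.5892, -0.2218, 0.3165] → [-0.3684, 0.2092, -0.0551, 0.4348, 0.8465, 0.3071]
J6: z=[0.8623, -0.4897, 0.1289] o=[-0.4412, -0.1028, -0.2209] → [-0.2106, -0.2404, 0.4959, 0.8623, -0.4897, 0.1289]
V = J·q̇ = [0.2717, -1.0957, 0.7904, 0.7517, -1.6046, -0.6623]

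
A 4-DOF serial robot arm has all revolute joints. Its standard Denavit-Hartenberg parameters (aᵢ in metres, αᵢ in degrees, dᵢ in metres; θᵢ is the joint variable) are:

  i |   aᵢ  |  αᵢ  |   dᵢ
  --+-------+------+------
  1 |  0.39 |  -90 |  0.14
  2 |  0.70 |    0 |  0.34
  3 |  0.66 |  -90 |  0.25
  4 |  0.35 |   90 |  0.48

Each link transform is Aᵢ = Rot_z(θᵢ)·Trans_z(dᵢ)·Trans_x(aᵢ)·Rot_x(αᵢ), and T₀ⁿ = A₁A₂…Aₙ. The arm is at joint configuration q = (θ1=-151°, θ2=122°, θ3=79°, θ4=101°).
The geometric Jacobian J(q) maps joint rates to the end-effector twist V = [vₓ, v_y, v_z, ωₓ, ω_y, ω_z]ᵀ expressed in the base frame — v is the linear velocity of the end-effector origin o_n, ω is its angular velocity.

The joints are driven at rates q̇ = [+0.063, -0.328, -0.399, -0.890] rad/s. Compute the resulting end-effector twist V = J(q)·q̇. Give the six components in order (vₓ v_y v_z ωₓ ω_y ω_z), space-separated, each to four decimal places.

0.4732 0.3564 -0.2897 -0.0735 0.7905 -0.7679

o_n = [0.4367, -0.0397, 0.2071]
J₁: ẑ×o_n = [0.0397, 0.4367, -0.0000], ω = ẑ
J2: z=[0.4848, -0.8746, 0.0000] o=[-0.3411, -0.1891, 0.1400] → [-0.0587, -0.0325, 0.7527, 0.4848, -0.8746, 0.0000]
J3: z=[0.4848, -0.8746, 0.0000] o=[0.1482, -0.3066, -0.4536] → [-0.5779, -0.3203, 0.3818, 0.4848, -0.8746, 0.0000]
J4: z=[-0.3134, -0.1737, 0.9336] o=[0.8083, -0.2265, -0.2171] → [-0.2482, -0.2139, -0.1231, -0.3134, -0.1737, 0.9336]
V = J·q̇ = [0.4732, 0.3564, -0.2897, -0.0735, 0.7905, -0.7679]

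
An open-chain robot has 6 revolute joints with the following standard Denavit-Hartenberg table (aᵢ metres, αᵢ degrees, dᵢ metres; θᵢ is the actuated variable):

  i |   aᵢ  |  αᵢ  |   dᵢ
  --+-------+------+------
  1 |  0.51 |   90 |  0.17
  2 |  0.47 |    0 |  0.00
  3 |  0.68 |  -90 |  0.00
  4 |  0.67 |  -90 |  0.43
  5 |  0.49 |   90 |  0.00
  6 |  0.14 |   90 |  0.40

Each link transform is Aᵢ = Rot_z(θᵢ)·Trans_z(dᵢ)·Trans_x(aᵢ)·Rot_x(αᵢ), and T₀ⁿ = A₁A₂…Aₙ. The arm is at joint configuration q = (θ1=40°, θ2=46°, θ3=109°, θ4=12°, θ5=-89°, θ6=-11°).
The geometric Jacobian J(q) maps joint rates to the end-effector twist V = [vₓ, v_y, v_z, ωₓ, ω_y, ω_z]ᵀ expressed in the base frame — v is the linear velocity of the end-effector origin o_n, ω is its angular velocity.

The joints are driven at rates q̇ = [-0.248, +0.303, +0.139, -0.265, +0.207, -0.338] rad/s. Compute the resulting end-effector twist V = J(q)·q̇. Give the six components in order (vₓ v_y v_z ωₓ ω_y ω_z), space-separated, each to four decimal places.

-0.0257 0.0143 -0.4875 -0.0031 -0.2236 0.1190

o_n = [-0.3913, -0.2862, -0.0506]
J₁: ẑ×o_n = [0.2862, -0.3913, 0.0000], ω = ẑ
J2: z=[0.6428, -0.7660, 0.0000] o=[0.3907, 0.3278, 0.1700] → [0.1690, 0.1418, -0.9937, 0.6428, -0.7660, 0.0000]
J3: z=[0.6428, -0.7660, 0.0000] o=[0.6408, 0.5377, 0.5081] → [0.4280, 0.3591, -1.3202, 0.6428, -0.7660, 0.0000]
J4: z=[-0.3237, -0.2717, -0.9063] o=[0.1687, 0.1415, 0.7955] → [-0.1578, 0.2336, -0.0136, -0.3237, -0.2717, -0.9063]
J5: z=[-0.4844, 0.8704, -0.0879] o=[-0.5151, -0.2503, 0.6827] → [-0.6415, -0.3661, -0.0903, -0.4844, 0.8704, -0.0879]
J6: z=[0.8070, 0.4058, -0.4291] o=[-0.6806, -0.3869, 0.2422] → [-0.0756, 0.1122, -0.0361, 0.8070, 0.4058, -0.4291]
V = J·q̇ = [-0.0257, 0.0143, -0.4875, -0.0031, -0.2236, 0.1190]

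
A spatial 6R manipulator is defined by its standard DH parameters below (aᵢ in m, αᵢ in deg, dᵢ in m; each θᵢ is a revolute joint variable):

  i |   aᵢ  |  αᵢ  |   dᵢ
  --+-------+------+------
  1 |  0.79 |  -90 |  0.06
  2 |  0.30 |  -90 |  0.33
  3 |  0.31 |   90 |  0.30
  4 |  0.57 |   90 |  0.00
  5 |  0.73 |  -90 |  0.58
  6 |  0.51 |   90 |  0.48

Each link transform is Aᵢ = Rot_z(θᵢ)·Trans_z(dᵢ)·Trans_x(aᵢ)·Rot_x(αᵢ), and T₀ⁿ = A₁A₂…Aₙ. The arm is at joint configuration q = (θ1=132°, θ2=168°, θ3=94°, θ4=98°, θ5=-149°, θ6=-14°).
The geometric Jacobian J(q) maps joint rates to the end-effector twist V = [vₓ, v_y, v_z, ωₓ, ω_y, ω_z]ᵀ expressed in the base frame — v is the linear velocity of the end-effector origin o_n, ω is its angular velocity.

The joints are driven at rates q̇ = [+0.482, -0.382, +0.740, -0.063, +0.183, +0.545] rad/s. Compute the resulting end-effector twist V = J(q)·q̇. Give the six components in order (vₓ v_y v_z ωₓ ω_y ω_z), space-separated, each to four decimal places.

-2.0785 -0.4950 0.5191 0.1543 0.5562 1.6147

o_n = [-0.5660, 1.5756, 0.3927]
J₁: ẑ×o_n = [-1.5756, -0.5660, 0.0000], ω = ẑ
J2: z=[-0.7431, -0.6691, 0.0000] o=[-0.5286, 0.5871, 0.0600] → [-0.2226, 0.2472, -0.7596, -0.7431, -0.6691, 0.0000]
J3: z=[0.1391, -0.1545, 0.9781] o=[-0.5775, 0.1482, -0.0024] → [-1.4573, -0.0437, 0.2004, 0.1391, -0.1545, 0.9781]
J4: z=[0.7048, -0.6785, -0.2074] o=[-0.3201, 0.3245, 0.2956] → [0.1936, -0.0174, 0.7149, 0.7048, -0.6785, -0.2074]
J5: z=[0.7083, 0.6897, 0.1505] o=[-0.2968, 0.1803, 0.8465] → [-0.5230, 0.2809, 1.1740, 0.7083, 0.6897, 0.1505]
J6: z=[-0.5830, 0.4513, 0.6756] o=[-0.1766, 0.9937, 0.4070] → [-0.3996, -0.2714, -0.1635, -0.5830, 0.4513, 0.6756]
V = J·q̇ = [-2.0785, -0.4950, 0.5191, 0.1543, 0.5562, 1.6147]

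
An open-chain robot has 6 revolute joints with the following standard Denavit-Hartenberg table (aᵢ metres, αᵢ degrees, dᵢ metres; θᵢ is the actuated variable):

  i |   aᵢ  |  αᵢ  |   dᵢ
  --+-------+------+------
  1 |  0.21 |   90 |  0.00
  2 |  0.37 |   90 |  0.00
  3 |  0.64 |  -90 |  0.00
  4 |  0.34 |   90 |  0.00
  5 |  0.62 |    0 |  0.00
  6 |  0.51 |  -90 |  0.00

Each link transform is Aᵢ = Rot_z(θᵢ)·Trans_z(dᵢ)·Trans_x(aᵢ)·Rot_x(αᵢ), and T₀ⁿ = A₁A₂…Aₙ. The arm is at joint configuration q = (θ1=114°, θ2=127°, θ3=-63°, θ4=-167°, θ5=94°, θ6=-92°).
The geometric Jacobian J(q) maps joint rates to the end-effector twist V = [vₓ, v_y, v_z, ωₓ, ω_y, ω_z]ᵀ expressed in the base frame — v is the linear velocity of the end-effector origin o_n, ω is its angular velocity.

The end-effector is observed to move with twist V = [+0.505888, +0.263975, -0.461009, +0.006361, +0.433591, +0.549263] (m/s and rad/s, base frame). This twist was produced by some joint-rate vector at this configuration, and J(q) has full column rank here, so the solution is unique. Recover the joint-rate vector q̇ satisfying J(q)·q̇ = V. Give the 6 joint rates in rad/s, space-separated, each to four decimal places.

0.5680 0.3400 0.1890 -0.2960 -0.6400 0.5230

o_n = [0.4514, 0.0158, 0.8046]
J₁: ẑ×o_n = [-0.0158, 0.4514, 0.0000], ω = ẑ
J2: z=[0.9135, 0.4067, 0.0000] o=[-0.0854, 0.1918, 0.0000] → [0.3273, -0.7350, -0.3792, 0.9135, 0.4067, 0.0000]
J3: z=[-0.3248, 0.7296, 0.6018] o=[0.0052, -0.0116, 0.2955] → [0.3550, 0.4339, -0.3344, -0.3248, 0.7296, 0.6018]
J4: z=[0.6328, -0.3052, 0.7116] o=[-0.4447, -0.4033, 0.5275] → [-0.3827, 0.4623, 0.5387, 0.6328, -0.3052, 0.7116]
J5: z=[0.4746, -0.5732, -0.6680] o=[-0.2367, -0.1447, 0.4535] → [-0.0941, -0.6262, 0.4706, 0.4746, -0.5732, -0.6680]
J6: z=[0.4746, -0.5732, -0.6680] o=[0.1283, -0.3664, 0.9030] → [0.3117, -0.1691, 0.3666, 0.4746, -0.5732, -0.6680]
q̇ = J⁺·V = [0.5680, 0.3400, 0.1890, -0.2960, -0.6400, 0.5230]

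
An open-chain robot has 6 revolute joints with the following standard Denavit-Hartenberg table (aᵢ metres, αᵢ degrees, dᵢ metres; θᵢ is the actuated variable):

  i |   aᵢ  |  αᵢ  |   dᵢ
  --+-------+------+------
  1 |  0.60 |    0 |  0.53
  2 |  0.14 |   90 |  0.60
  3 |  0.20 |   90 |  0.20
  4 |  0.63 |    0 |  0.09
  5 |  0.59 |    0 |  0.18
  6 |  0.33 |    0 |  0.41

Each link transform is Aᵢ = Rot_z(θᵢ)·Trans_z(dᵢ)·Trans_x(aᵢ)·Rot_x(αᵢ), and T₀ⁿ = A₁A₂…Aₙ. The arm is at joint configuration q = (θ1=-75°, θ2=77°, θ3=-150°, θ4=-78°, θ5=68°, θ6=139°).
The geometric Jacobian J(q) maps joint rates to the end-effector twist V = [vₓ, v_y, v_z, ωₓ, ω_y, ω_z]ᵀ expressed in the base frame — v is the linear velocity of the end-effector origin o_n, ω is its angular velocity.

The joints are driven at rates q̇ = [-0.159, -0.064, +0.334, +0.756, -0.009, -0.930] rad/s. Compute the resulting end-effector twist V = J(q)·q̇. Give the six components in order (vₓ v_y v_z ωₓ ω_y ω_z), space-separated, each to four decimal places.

-0.6092 -0.4334 -0.6120 0.1031 -0.3306 -0.3815

o_n = [-0.6633, -0.3458, 1.3667]
J₁: ẑ×o_n = [0.3458, -0.6633, 0.0000], ω = ẑ
J2: z=[0.0000, 0.0000, 1.0000] o=[0.1553, -0.5796, 0.5300] → [-0.2338, -0.8186, 0.0000, 0.0000, 0.0000, 1.0000]
J3: z=[0.0349, -0.9994, 0.0000] o=[0.2952, -0.5747, 1.1300] → [-0.2366, -0.0083, -0.9500, 0.0349, -0.9994, 0.0000]
J4: z=[-0.4997, -0.0174, 0.8660] o=[0.1291, -0.7806, 1.0300] → [-0.3825, -0.5180, -0.2311, -0.4997, -0.0174, 0.8660]
J5: z=[-0.4997, -0.0174, 0.8660] o=[-0.0508, -0.1703, 1.0425] → [0.1463, -0.3685, 0.0770, -0.4997, -0.0174, 0.8660]
J6: z=[-0.4997, -0.0174, 0.8660] o=[-0.6472, -0.0886, 0.9078] → [0.2147, 0.2153, 0.1282, -0.4997, -0.0174, 0.8660]
V = J·q̇ = [-0.6092, -0.4334, -0.6120, 0.1031, -0.3306, -0.3815]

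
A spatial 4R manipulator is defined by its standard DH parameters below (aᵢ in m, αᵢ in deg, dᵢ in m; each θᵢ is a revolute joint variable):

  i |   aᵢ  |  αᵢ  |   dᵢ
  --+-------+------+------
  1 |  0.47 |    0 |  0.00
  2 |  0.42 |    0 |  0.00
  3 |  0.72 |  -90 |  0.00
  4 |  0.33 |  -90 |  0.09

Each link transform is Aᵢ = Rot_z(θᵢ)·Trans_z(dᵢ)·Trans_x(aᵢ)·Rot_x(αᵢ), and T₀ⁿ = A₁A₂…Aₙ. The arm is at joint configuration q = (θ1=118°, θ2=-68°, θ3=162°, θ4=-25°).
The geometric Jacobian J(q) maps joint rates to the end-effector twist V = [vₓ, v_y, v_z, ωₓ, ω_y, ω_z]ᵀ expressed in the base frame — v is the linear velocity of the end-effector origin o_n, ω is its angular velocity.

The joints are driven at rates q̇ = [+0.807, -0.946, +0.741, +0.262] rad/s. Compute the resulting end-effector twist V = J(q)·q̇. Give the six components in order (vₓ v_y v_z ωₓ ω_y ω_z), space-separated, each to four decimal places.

o_n = [-0.7672, 0.1204, 0.1395]
J₁: ẑ×o_n = [-0.1204, -0.7672, 0.0000], ω = ẑ
J2: z=[0.0000, 0.0000, 1.0000] o=[-0.2207, 0.4150, 0.0000] → [0.2946, -0.5466, 0.0000, 0.0000, 0.0000, 1.0000]
J3: z=[0.0000, 0.0000, 1.0000] o=[0.0493, 0.7367, 0.0000] → [0.6164, -0.8165, 0.0000, 0.0000, 0.0000, 1.0000]
J4: z=[0.5299, -0.8480, 0.0000] o=[-0.5613, 0.3552, 0.0000] → [-0.1183, -0.0739, -0.2991, 0.5299, -0.8480, 0.0000]
V = J·q̇ = [0.0499, -0.7265, -0.0784, 0.1388, -0.2222, 0.6020]

0.0499 -0.7265 -0.0784 0.1388 -0.2222 0.6020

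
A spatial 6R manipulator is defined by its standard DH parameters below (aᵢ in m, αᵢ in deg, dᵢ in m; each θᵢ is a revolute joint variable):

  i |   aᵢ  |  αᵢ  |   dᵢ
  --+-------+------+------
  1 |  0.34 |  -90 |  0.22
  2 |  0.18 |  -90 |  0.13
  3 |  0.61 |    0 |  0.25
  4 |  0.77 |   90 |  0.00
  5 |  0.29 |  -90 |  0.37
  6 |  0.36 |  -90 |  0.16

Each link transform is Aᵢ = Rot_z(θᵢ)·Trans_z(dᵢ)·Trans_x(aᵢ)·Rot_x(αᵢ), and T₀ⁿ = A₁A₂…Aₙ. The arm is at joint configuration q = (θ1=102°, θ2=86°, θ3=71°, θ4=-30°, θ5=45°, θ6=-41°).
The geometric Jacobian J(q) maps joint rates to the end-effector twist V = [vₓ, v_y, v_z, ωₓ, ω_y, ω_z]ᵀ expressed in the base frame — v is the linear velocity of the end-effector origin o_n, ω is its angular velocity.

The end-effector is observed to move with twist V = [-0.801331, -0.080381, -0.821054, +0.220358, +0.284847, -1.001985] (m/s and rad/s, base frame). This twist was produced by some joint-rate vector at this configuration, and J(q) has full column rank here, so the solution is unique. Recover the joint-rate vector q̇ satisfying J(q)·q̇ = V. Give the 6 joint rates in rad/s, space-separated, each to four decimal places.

-0.8730 -0.4350 -0.9840 0.7650 0.2160 -0.0060

o_n = [0.7301, -0.1605, -1.4010]
J₁: ẑ×o_n = [0.1605, 0.7301, -0.0000], ω = ẑ
J2: z=[-0.9781, -0.2079, 0.0000] o=[-0.0707, 0.3326, 0.2200] → [0.3370, -1.5856, 0.6488, -0.9781, -0.2079, 0.0000]
J3: z=[0.2074, -0.9758, -0.0698] o=[-0.2005, 0.3178, 0.0404] → [1.3731, 0.2340, 0.8088, 0.2074, -0.9758, -0.0698]
J4: z=[0.2074, -0.9758, -0.0698] o=[0.4127, 0.2073, -0.1751] → [1.1705, 0.2321, 0.2335, 0.2074, -0.9758, -0.0698]
J5: z=[-0.7477, -0.1121, -0.6545] o=[0.8984, 0.3520, -0.7548] → [-0.2630, -0.3730, 0.3644, -0.7477, -0.1121, -0.6545]
J6: z=[-0.2994, -0.8228, 0.4830] o=[0.7936, 0.1490, -1.1657] → [0.3431, -0.1011, 0.0404, -0.2994, -0.8228, 0.4830]
q̇ = J⁺·V = [-0.8730, -0.4350, -0.9840, 0.7650, 0.2160, -0.0060]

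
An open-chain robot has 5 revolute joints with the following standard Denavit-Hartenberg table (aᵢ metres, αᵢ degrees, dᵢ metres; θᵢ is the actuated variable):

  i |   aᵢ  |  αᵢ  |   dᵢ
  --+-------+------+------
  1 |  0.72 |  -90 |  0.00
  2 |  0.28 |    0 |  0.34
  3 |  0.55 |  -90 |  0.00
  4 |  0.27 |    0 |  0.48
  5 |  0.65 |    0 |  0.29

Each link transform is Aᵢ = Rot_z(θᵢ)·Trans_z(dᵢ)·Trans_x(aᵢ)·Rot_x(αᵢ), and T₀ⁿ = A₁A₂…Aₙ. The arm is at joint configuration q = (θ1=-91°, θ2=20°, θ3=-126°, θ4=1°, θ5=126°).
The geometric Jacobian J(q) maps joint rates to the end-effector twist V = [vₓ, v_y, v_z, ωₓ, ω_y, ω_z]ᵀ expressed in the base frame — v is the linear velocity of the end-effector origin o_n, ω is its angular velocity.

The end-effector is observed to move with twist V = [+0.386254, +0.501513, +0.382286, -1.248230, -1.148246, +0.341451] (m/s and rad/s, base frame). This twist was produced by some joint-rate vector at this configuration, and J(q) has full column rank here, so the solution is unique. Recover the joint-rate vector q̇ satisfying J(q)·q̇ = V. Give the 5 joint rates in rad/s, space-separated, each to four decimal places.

0.0060 -0.8650 -0.3630 0.4010 0.8160

o_n = [-0.2118, -1.6016, 0.5286]
J₁: ẑ×o_n = [1.6016, -0.2118, 0.0000], ω = ẑ
J2: z=[0.9998, -0.0175, 0.0000] o=[-0.0126, -0.7199, 0.0000] → [-0.0092, -0.5286, -0.8851, 0.9998, -0.0175, 0.0000]
J3: z=[0.9998, -0.0175, 0.0000] o=[0.3228, -0.9889, -0.0958] → [-0.0109, -0.6243, -0.6220, 0.9998, -0.0175, 0.0000]
J4: z=[-0.0168, -0.9611, 0.2756] o=[0.3254, -0.8373, 0.4329] → [0.1187, -0.1465, -0.5035, -0.0168, -0.9611, 0.2756]
J5: z=[-0.0168, -0.9611, 0.2756] o=[0.3140, -1.2242, 0.8247] → [0.3886, -0.1499, -0.4990, -0.0168, -0.9611, 0.2756]
q̇ = J⁺·V = [0.0060, -0.8650, -0.3630, 0.4010, 0.8160]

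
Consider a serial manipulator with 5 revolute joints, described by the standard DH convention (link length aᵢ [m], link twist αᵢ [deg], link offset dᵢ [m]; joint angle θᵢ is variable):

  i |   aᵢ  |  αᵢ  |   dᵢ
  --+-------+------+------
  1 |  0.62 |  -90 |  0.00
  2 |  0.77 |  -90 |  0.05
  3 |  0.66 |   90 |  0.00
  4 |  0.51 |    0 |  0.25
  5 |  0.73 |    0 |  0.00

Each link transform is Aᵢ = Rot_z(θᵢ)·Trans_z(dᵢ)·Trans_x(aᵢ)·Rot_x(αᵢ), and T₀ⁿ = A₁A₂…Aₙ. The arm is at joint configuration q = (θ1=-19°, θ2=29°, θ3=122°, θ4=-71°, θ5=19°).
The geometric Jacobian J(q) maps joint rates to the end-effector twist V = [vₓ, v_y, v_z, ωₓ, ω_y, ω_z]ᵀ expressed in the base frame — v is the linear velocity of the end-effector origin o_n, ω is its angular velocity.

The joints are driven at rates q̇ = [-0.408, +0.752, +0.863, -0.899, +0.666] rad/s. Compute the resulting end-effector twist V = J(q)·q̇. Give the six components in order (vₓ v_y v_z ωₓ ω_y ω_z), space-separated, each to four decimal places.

-0.2973 0.4305 -0.0025 -0.2740 1.0203 -1.0670

o_n = [0.9451, -1.5566, 0.7765]
J₁: ẑ×o_n = [1.5566, 0.9451, -0.0000], ω = ẑ
J2: z=[0.3256, 0.9455, 0.0000] o=[0.5862, -0.2019, 0.0000] → [0.7342, -0.2528, -0.7804, 0.3256, 0.9455, 0.0000]
J3: z=[-0.4584, 0.1578, -0.8746] o=[1.2393, -0.3738, -0.3733] → [-0.8530, 0.7843, 0.5886, -0.4584, 0.1578, -0.8746]
J4: z=[0.5288, -0.7425, -0.4111] o=[0.7678, -0.8035, -0.2037] → [-1.0375, -0.5912, -0.2666, 0.5288, -0.7425, -0.4111]
J5: z=[0.5288, -0.7425, -0.4111] o=[1.0024, -1.1733, 0.1579] → [-0.6169, -0.3035, -0.2453, 0.5288, -0.7425, -0.4111]
V = J·q̇ = [-0.2973, 0.4305, -0.0025, -0.2740, 1.0203, -1.0670]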